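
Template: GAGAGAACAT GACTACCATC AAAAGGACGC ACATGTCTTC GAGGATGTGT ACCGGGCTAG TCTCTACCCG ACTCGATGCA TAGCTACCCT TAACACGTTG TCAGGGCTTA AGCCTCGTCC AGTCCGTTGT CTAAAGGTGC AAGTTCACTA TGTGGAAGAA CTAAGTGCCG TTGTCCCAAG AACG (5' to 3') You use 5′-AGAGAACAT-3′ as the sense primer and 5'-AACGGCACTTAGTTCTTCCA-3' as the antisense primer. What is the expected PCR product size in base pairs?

171 bp

Scanning the template, AGAGAACAT occurs at positions 2–10; this primer anneals to the bottom strand there with its 3' end pointing downstream.
Reverse complement of the reverse primer: TGGAAGAACTAAGTGCCGTT. This occurs on the top strand at positions 153–172.
Product length = (reverse-primer end) − (forward-primer start) + 1 = 172 − 2 + 1 = 171 bp.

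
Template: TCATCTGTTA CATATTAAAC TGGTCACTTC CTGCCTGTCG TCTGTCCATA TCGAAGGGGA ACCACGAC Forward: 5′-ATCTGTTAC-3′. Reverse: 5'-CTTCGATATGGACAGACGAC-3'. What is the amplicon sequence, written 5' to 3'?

5'-ATCTGTTACATATTAAACTGGTCACTTCCTGCCTGTCGTCTGTCCATATCGAAG-3'

Forward primer ATCTGTTAC is found on the top strand at positions 3–11.
Taking the reverse complement of CTTCGATATGGACAGACGAC gives GTCGTCTGTCCATATCGAAG, found at positions 37–56 on the template; the primer anneals here to the top strand with its 3' end pointing upstream.
The product is the template from position 3 through 56 (54 bp).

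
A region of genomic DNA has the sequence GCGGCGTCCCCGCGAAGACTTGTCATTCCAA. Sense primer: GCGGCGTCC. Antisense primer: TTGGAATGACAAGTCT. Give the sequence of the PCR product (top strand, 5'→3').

Scanning the template, GCGGCGTCC occurs at positions 1–9; this primer anneals to the bottom strand there with its 3' end pointing downstream.
Taking the reverse complement of TTGGAATGACAAGTCT gives AGACTTGTCATTCCAA, found at positions 16–31 on the template; the primer anneals here to the top strand with its 3' end pointing upstream.
The product is the template from position 1 through 31 (31 bp).

5'-GCGGCGTCCCCGCGAAGACTTGTCATTCCAA-3'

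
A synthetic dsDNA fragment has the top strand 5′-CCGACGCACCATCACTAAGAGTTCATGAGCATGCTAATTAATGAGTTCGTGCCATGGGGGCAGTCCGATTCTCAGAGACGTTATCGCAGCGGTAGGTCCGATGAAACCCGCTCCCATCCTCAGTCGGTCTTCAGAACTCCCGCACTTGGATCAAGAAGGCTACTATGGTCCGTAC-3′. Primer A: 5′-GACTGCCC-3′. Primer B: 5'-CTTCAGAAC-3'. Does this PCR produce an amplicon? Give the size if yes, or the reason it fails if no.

Primer A (GACTGCCC) has reverse complement GGGCAGTC, which matches the top strand at positions 58–65; primer A anneals to the top strand there with its 3' end pointing upstream toward position 58.
Primer B (CTTCAGAAC) matches the top strand directly at positions 129–137; it anneals to the bottom strand with its 3' end pointing downstream toward position 137.
The 3' ends diverge (primer A extends toward position 1, primer B toward position 175), so the primers never converge on a shared product.

No product — the primers' 3' ends point away from each other.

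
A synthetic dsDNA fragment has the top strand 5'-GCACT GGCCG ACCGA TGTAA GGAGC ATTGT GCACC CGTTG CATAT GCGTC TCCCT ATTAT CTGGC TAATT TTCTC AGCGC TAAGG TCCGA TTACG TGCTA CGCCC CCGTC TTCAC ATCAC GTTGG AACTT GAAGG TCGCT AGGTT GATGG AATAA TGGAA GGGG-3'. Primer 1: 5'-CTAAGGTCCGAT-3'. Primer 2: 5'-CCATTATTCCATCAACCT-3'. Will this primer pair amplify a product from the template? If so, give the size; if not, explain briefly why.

Yes — a 79 bp product.

Primer 1 (CTAAGGTCCGAT) matches the top strand at positions 80–91; it acts as a forward primer.
Primer 2's reverse complement is AGGTTGATGGAATAATGG, matching the top strand at positions 141–158; it acts as a reverse primer.
The 3' ends face each other across positions 80–158, giving a 79 bp product.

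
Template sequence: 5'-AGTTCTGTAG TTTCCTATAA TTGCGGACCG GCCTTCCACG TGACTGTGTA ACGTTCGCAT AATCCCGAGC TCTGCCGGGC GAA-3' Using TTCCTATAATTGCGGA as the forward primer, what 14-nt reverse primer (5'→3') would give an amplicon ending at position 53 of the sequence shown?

The forward primer binds at positions 12–27; the product's 3' end on the top strand is position 53.
The reverse primer anneals to the top strand over positions 40–53, i.e. to GTGACTGTGTAACG.
Its sequence written 5'→3' is the reverse complement: CGTTACACAGTCAC.

5'-CGTTACACAGTCAC-3'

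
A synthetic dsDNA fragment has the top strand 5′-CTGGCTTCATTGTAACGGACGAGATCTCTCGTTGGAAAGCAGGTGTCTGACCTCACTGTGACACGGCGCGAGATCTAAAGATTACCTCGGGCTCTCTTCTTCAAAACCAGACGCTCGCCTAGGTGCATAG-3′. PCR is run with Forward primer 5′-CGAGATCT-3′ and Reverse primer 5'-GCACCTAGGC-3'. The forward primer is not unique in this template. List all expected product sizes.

The forward primer CGAGATCT matches the top strand at positions 20–27, 69–76.
The reverse primer's reverse complement is GCCTAGGTGC, matching at positions 117–126.
Each forward site pairs with the reverse site to give a product ending at position 126: sizes 107, 58 bp.

107 bp, 58 bp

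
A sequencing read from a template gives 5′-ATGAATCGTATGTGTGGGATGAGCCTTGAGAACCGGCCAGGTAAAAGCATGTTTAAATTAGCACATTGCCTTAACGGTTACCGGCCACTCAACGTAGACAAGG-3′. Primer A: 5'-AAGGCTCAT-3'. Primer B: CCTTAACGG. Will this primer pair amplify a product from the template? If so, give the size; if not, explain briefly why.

No product — the primers' 3' ends point away from each other.

Primer A (AAGGCTCAT) has reverse complement ATGAGCCTT, which matches the top strand at positions 19–27; primer A anneals to the top strand there with its 3' end pointing upstream toward position 19.
Primer B (CCTTAACGG) matches the top strand directly at positions 69–77; it anneals to the bottom strand with its 3' end pointing downstream toward position 77.
The 3' ends diverge (primer A extends toward position 1, primer B toward position 103), so the primers never converge on a shared product.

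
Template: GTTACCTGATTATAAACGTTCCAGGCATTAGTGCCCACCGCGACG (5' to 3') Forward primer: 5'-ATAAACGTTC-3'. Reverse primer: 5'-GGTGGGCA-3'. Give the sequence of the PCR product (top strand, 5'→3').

Scanning the template, ATAAACGTTC occurs at positions 12–21; this primer anneals to the bottom strand there with its 3' end pointing downstream.
Reverse complement of the reverse primer: TGCCCACC. This occurs on the top strand at positions 32–39.
The product is the template from position 12 through 39 (28 bp).

5'-ATAAACGTTCCAGGCATTAGTGCCCACC-3'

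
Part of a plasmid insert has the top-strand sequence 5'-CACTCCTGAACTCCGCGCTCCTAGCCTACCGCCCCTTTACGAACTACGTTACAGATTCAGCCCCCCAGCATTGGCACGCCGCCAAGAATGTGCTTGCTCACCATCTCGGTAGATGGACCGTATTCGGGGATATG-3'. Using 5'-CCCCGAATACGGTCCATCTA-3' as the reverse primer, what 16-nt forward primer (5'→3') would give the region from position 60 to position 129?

The reverse primer's reverse complement TAGATGGACCGTATTCGGGG matches the template at positions 110–129; the product starts at position 60.
The forward primer is identical to the top strand over positions 60–75: GCCCCCCAGCATTGGC.

5'-GCCCCCCAGCATTGGC-3'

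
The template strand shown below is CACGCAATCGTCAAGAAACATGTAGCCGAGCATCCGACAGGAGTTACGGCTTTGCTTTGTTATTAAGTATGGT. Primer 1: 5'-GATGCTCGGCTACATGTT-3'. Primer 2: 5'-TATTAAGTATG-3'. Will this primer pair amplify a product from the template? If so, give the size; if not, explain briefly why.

No product — the primers' 3' ends point away from each other.

Primer 1 (GATGCTCGGCTACATGTT) has reverse complement AACATGTAGCCGAGCATC, which matches the top strand at positions 17–34; primer 1 anneals to the top strand there with its 3' end pointing upstream toward position 17.
Primer 2 (TATTAAGTATG) matches the top strand directly at positions 61–71; it anneals to the bottom strand with its 3' end pointing downstream toward position 71.
The 3' ends diverge (primer 1 extends toward position 1, primer 2 toward position 73), so the primers never converge on a shared product.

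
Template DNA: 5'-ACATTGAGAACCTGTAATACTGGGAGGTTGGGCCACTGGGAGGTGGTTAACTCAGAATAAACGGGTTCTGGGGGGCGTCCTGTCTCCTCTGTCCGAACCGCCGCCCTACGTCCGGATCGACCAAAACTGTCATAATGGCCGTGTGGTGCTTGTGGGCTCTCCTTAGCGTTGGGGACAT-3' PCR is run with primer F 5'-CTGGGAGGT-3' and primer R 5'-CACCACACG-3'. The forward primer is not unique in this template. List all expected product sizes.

The forward primer CTGGGAGGT matches the top strand at positions 20–28, 36–44.
The reverse primer's reverse complement is CGTGTGGTG, matching at positions 140–148.
Each forward site pairs with the reverse site to give a product ending at position 148: sizes 129, 113 bp.

129 bp, 113 bp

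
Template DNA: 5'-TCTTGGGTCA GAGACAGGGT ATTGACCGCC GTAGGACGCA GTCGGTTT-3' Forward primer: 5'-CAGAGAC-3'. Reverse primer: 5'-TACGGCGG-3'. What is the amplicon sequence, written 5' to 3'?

Scanning the template, CAGAGAC occurs at positions 9–15; this primer anneals to the bottom strand there with its 3' end pointing downstream.
The reverse primer's reverse complement is CCGCCGTA, which matches the template at positions 26–33.
The product is the template from position 9 through 33 (25 bp).

5'-CAGAGACAGGGTATTGACCGCCGTA-3'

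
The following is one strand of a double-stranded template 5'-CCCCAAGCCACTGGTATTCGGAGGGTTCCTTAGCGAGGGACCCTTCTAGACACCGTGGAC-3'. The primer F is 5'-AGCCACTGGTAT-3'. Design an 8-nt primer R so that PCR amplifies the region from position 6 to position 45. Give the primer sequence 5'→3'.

5'-AAGGGTCC-3'

The product's 3' end on the top strand is position 45.
The reverse primer anneals to the top strand over positions 38–45, i.e. to GGACCCTT.
Its sequence written 5'→3' is the reverse complement: AAGGGTCC.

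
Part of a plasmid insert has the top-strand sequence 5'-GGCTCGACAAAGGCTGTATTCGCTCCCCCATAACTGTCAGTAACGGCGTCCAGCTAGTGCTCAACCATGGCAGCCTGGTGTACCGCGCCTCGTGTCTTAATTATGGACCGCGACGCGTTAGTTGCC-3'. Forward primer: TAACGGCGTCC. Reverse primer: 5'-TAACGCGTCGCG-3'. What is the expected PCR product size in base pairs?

Scanning the template, TAACGGCGTCC occurs at positions 41–51; this primer anneals to the bottom strand there with its 3' end pointing downstream.
The reverse primer's reverse complement is CGCGACGCGTTA, which matches the template at positions 109–120.
The product runs from position 41 to position 120, so its length is 120 − 41 + 1 = 80 bp.

80 bp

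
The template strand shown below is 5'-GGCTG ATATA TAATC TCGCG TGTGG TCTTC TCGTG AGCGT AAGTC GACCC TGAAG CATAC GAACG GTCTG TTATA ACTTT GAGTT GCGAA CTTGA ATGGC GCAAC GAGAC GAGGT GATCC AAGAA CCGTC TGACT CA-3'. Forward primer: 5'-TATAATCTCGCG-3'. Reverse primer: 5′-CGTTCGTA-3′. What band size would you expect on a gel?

57 bp

The forward primer matches the template at positions 9–20.
Taking the reverse complement of CGTTCGTA gives TACGAACG, found at positions 58–65 on the template; the primer anneals here to the top strand with its 3' end pointing upstream.
The product runs from position 9 to position 65, so its length is 65 − 9 + 1 = 57 bp.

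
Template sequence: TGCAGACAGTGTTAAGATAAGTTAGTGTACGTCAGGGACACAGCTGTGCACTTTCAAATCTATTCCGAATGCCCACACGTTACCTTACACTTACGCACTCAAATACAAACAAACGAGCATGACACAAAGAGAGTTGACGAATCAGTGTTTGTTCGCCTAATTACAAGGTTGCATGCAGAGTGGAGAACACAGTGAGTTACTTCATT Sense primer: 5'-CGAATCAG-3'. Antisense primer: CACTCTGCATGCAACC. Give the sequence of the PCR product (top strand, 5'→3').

5'-CGAATCAGTGTTTGTTCGCCTAATTACAAGGTTGCATGCAGAGTG-3'

The forward primer matches the template at positions 138–145.
Taking the reverse complement of CACTCTGCATGCAACC gives GGTTGCATGCAGAGTG, found at positions 167–182 on the template; the primer anneals here to the top strand with its 3' end pointing upstream.
The product is the template from position 138 through 182 (45 bp).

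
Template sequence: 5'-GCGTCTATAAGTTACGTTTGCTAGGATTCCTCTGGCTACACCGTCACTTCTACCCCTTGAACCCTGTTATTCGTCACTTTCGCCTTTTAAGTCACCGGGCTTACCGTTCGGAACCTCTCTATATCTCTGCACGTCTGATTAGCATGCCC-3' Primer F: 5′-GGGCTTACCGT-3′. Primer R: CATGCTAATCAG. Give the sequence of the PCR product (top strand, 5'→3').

5'-GGGCTTACCGTTCGGAACCTCTCTATATCTCTGCACGTCTGATTAGCATG-3'

Scanning the template, GGGCTTACCGT occurs at positions 97–107; this primer anneals to the bottom strand there with its 3' end pointing downstream.
Taking the reverse complement of CATGCTAATCAG gives CTGATTAGCATG, found at positions 135–146 on the template; the primer anneals here to the top strand with its 3' end pointing upstream.
The product is the template from position 97 through 146 (50 bp).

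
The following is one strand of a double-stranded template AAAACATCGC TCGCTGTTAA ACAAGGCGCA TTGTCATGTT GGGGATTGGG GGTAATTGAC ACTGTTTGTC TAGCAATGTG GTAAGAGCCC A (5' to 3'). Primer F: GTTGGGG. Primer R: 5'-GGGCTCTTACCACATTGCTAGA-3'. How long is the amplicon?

Scanning the template, GTTGGGG occurs at positions 38–44; this primer anneals to the bottom strand there with its 3' end pointing downstream.
The reverse primer's reverse complement is TCTAGCAATGTGGTAAGAGCCC, which matches the template at positions 69–90.
Amplicon spans positions 38–90: 53 bp.

53 bp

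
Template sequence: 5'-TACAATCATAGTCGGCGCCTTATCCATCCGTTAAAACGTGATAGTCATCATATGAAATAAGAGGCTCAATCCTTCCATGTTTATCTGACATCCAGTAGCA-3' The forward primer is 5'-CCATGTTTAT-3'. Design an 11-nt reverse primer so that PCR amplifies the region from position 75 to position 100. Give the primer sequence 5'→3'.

5'-TGCTACTGGAT-3'

The product's 3' end on the top strand is position 100.
The reverse primer anneals to the top strand over positions 90–100, i.e. to ATCCAGTAGCA.
Its sequence written 5'→3' is the reverse complement: TGCTACTGGAT.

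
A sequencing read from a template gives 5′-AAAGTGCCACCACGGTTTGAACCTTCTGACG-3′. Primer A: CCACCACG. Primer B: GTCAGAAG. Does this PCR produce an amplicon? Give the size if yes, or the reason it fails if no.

Yes — a 24 bp product.

Primer A (CCACCACG) matches the top strand at positions 7–14; it acts as a forward primer.
Primer B's reverse complement is CTTCTGAC, matching the top strand at positions 23–30; it acts as a reverse primer.
The 3' ends face each other across positions 7–30, giving a 24 bp product.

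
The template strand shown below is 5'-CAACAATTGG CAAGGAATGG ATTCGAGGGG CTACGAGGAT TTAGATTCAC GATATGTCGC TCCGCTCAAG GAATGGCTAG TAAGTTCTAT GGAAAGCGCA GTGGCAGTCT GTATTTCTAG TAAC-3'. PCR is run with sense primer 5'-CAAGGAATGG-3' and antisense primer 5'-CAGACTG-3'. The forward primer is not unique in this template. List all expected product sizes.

The forward primer CAAGGAATGG matches the top strand at positions 11–20, 67–76.
The reverse primer's reverse complement is CAGTCTG, matching at positions 105–111.
Each forward site pairs with the reverse site to give a product ending at position 111: sizes 101, 45 bp.

101 bp, 45 bp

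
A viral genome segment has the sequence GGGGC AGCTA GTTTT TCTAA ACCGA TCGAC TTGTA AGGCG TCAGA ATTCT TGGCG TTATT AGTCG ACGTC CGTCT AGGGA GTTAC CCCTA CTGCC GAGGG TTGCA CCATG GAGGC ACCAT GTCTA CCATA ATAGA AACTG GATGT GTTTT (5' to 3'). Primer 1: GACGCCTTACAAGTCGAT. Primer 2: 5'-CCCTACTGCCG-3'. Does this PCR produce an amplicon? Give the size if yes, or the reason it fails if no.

Primer 1 (GACGCCTTACAAGTCGAT) has reverse complement ATCGACTTGTAAGGCGTC, which matches the top strand at positions 25–42; primer 1 anneals to the top strand there with its 3' end pointing upstream toward position 25.
Primer 2 (CCCTACTGCCG) matches the top strand directly at positions 86–96; it anneals to the bottom strand with its 3' end pointing downstream toward position 96.
The 3' ends diverge (primer 1 extends toward position 1, primer 2 toward position 150), so the primers never converge on a shared product.

No product — the primers' 3' ends point away from each other.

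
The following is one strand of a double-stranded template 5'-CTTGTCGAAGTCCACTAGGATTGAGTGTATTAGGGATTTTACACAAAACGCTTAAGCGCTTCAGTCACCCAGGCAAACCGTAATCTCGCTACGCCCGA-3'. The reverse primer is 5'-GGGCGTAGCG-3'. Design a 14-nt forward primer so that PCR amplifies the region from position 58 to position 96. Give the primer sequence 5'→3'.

The reverse primer's reverse complement CGCTACGCCC matches the template at positions 87–96; the product starts at position 58.
The forward primer is identical to the top strand over positions 58–71: GCTTCAGTCACCCA.

5'-GCTTCAGTCACCCA-3'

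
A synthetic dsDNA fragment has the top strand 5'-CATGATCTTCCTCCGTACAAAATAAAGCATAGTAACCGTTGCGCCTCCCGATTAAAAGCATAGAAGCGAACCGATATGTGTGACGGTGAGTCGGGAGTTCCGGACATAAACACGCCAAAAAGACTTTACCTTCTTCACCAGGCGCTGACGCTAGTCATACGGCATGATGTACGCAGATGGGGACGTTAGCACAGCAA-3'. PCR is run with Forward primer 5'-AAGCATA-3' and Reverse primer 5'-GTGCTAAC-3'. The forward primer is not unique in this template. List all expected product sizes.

168 bp, 137 bp

The forward primer AAGCATA matches the top strand at positions 25–31, 56–62.
The reverse primer's reverse complement is GTTAGCAC, matching at positions 185–192.
Each forward site pairs with the reverse site to give a product ending at position 192: sizes 168, 137 bp.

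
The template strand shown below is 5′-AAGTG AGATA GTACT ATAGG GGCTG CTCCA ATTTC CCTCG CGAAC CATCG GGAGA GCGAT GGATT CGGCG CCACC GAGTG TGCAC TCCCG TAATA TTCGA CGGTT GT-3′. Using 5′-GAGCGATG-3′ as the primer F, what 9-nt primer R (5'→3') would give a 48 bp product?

The forward primer binds at positions 54–61, so a 48 bp product ends at position 54 + 48 − 1 = 101.
The reverse primer anneals to the top strand over positions 93–101, i.e. to ATATTCGAC.
Its sequence written 5'→3' is the reverse complement: GTCGAATAT.

5'-GTCGAATAT-3'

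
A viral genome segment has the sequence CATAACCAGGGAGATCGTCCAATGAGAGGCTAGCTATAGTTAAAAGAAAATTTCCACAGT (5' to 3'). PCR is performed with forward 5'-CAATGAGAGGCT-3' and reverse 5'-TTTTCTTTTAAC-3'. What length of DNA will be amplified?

The forward primer matches the template at positions 20–31.
Taking the reverse complement of TTTTCTTTTAAC gives GTTAAAAGAAAA, found at positions 39–50 on the template; the primer anneals here to the top strand with its 3' end pointing upstream.
Product length = (reverse-primer end) − (forward-primer start) + 1 = 50 − 20 + 1 = 31 bp.

31 bp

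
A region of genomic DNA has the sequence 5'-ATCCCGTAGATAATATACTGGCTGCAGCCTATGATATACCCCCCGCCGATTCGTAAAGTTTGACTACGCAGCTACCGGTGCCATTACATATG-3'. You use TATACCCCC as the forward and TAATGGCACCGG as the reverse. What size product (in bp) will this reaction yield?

52 bp

Forward primer TATACCCCC is found on the top strand at positions 35–43.
Taking the reverse complement of TAATGGCACCGG gives CCGGTGCCATTA, found at positions 75–86 on the template; the primer anneals here to the top strand with its 3' end pointing upstream.
Product length = (reverse-primer end) − (forward-primer start) + 1 = 86 − 35 + 1 = 52 bp.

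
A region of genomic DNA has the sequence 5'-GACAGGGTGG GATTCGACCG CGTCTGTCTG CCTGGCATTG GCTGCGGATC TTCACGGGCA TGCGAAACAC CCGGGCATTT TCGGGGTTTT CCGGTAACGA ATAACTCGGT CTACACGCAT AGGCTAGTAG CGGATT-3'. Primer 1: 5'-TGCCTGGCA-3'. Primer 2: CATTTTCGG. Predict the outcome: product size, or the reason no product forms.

Primer 1 (TGCCTGGCA) matches the top strand at positions 29–37 (3' end points downstream).
Primer 2 (CATTTTCGG) also matches the top strand directly, at positions 76–84 — its reverse complement CCGAAAATG is not present.
Both primers anneal to the bottom strand with 3' ends pointing the same way, so neither can prime synthesis back toward the other.

No product — both primers anneal to the same strand and extend in the same direction.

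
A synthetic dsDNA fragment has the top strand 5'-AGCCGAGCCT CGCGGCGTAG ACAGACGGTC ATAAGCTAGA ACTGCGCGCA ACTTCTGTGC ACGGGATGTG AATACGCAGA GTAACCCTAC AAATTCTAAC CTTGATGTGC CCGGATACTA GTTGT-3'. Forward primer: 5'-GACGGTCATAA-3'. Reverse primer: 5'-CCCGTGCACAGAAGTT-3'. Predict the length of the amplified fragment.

42 bp

The forward primer matches the template at positions 24–34.
Reverse complement of the reverse primer: AACTTCTGTGCACGGG. This occurs on the top strand at positions 50–65.
Amplicon spans positions 24–65: 42 bp.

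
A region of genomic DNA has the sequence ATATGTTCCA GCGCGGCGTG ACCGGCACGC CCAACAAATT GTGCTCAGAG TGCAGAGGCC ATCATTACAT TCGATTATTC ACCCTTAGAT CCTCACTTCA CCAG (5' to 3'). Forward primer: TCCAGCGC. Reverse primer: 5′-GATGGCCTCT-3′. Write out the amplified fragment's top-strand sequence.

Scanning the template, TCCAGCGC occurs at positions 7–14; this primer anneals to the bottom strand there with its 3' end pointing downstream.
Taking the reverse complement of GATGGCCTCT gives AGAGGCCATC, found at positions 54–63 on the template; the primer anneals here to the top strand with its 3' end pointing upstream.
The product is the template from position 7 through 63 (57 bp).

5'-TCCAGCGCGGCGTGACCGGCACGCCCAACAAATTGTGCTCAGAGTGCAGAGGCCATC-3'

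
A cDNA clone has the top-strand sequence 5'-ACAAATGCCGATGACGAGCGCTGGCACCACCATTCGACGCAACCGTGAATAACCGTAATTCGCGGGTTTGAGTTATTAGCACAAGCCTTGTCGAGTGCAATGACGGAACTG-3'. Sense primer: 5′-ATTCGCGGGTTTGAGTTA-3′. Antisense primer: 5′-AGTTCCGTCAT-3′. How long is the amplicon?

53 bp

Forward primer ATTCGCGGGTTTGAGTTA is found on the top strand at positions 58–75.
The reverse primer's reverse complement is ATGACGGAACT, which matches the template at positions 100–110.
Amplicon spans positions 58–110: 53 bp.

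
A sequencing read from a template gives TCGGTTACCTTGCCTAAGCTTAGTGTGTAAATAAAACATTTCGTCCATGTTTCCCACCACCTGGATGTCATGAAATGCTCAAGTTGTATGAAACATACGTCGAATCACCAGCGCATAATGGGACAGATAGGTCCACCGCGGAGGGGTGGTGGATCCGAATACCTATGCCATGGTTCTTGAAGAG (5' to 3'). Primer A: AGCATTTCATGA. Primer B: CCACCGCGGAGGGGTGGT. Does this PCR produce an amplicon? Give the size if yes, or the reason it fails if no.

No product — the primers' 3' ends point away from each other.

Primer A (AGCATTTCATGA) has reverse complement TCATGAAATGCT, which matches the top strand at positions 68–79; primer A anneals to the top strand there with its 3' end pointing upstream toward position 68.
Primer B (CCACCGCGGAGGGGTGGT) matches the top strand directly at positions 133–150; it anneals to the bottom strand with its 3' end pointing downstream toward position 150.
The 3' ends diverge (primer A extends toward position 1, primer B toward position 184), so the primers never converge on a shared product.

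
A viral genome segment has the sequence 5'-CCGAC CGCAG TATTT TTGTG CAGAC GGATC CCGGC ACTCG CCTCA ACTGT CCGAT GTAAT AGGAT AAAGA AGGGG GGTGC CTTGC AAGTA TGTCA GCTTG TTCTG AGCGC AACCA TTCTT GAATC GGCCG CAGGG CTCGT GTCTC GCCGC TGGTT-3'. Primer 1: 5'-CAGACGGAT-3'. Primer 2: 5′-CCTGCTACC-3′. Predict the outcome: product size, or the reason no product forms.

No product — primer 2 has no binding site in the template.

Primer 2 (CCTGCTACC) does not match the top strand, and its reverse complement GGTAGCAGG does not match either.
With no annealing site for primer 2, no amplification occurs.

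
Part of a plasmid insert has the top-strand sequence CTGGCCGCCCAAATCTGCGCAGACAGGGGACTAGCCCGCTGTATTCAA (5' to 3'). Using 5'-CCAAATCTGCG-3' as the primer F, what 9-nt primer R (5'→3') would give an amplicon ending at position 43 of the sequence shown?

5'-TACAGCGGG-3'

The forward primer binds at positions 9–19; the product's 3' end on the top strand is position 43.
The reverse primer anneals to the top strand over positions 35–43, i.e. to CCCGCTGTA.
Its sequence written 5'→3' is the reverse complement: TACAGCGGG.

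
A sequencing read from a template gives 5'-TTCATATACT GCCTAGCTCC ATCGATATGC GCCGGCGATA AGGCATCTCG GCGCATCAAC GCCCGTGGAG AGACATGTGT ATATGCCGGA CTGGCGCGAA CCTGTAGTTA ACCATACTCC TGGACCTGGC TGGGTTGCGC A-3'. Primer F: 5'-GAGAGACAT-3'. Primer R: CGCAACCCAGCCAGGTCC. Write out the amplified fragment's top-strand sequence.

5'-GAGAGACATGTGTATATGCCGGACTGGCGCGAACCTGTAGTTAACCATACTCCTGGACCTGGCTGGGTTGCG-3'

Scanning the template, GAGAGACAT occurs at positions 68–76; this primer anneals to the bottom strand there with its 3' end pointing downstream.
Reverse complement of the reverse primer: GGACCTGGCTGGGTTGCG. This occurs on the top strand at positions 122–139.
The product is the template from position 68 through 139 (72 bp).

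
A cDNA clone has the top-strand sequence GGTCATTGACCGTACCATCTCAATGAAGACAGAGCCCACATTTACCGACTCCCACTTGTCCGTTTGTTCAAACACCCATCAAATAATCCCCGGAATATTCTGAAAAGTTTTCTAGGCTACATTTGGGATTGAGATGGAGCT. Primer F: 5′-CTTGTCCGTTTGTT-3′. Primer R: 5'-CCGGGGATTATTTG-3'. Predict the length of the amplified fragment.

39 bp

The forward primer matches the template at positions 55–68.
The reverse primer's reverse complement is CAAATAATCCCCGG, which matches the template at positions 80–93.
The product runs from position 55 to position 93, so its length is 93 − 55 + 1 = 39 bp.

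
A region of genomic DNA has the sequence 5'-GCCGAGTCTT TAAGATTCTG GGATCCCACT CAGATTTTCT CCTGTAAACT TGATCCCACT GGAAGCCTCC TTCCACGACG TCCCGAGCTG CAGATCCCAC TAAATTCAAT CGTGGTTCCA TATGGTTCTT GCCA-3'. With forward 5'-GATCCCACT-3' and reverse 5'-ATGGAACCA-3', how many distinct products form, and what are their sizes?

The forward primer GATCCCACT matches the top strand at positions 22–30, 52–60, 93–101.
The reverse primer's reverse complement is TGGTTCCAT, matching at positions 113–121.
Each forward site pairs with the reverse site to give a product ending at position 121: sizes 100, 70, 29 bp.

Three products: 100 bp, 70 bp, 29 bp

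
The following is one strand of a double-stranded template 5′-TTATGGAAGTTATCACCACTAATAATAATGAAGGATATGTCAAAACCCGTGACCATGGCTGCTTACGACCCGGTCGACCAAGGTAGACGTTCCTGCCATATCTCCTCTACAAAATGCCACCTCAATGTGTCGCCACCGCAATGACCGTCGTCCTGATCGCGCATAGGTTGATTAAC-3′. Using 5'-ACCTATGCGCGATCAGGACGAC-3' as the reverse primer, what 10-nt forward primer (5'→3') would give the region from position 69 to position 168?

The reverse primer's reverse complement GTCGTCCTGATCGCGCATAGGT matches the template at positions 147–168; the product starts at position 69.
The forward primer is identical to the top strand over positions 69–78: CCCGGTCGAC.

5'-CCCGGTCGAC-3'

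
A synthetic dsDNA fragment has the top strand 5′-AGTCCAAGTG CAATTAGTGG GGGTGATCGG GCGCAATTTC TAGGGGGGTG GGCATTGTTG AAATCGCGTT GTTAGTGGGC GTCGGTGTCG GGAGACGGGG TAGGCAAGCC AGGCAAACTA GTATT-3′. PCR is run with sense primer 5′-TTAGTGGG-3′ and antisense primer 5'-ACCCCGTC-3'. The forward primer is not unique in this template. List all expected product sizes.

88 bp, 30 bp

The forward primer TTAGTGGG matches the top strand at positions 14–21, 72–79.
The reverse primer's reverse complement is GACGGGGT, matching at positions 94–101.
Each forward site pairs with the reverse site to give a product ending at position 101: sizes 88, 30 bp.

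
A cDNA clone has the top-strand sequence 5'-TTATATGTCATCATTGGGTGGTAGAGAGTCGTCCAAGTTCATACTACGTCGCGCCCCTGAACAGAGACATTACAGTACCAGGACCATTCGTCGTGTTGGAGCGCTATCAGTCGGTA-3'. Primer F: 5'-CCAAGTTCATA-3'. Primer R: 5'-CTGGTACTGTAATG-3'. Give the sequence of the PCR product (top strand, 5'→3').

Forward primer CCAAGTTCATA is found on the top strand at positions 33–43.
Taking the reverse complement of CTGGTACTGTAATG gives CATTACAGTACCAG, found at positions 68–81 on the template; the primer anneals here to the top strand with its 3' end pointing upstream.
The product is the template from position 33 through 81 (49 bp).

5'-CCAAGTTCATACTACGTCGCGCCCCTGAACAGAGACATTACAGTACCAG-3'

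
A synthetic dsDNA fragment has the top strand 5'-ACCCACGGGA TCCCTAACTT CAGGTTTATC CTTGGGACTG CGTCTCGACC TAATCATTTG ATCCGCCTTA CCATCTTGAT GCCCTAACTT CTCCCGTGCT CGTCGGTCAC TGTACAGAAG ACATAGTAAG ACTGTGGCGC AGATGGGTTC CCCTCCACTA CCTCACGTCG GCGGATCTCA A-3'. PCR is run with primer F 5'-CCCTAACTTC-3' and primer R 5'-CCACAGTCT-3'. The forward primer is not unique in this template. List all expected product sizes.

126 bp, 56 bp

The forward primer CCCTAACTTC matches the top strand at positions 12–21, 82–91.
The reverse primer's reverse complement is AGACTGTGG, matching at positions 129–137.
Each forward site pairs with the reverse site to give a product ending at position 137: sizes 126, 56 bp.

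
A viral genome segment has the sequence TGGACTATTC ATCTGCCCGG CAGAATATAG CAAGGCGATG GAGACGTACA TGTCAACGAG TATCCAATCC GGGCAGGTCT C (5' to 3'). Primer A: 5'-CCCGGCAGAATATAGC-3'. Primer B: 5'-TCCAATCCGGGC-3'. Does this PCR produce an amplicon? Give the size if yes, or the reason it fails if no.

Primer A (CCCGGCAGAATATAGC) matches the top strand at positions 16–31 (3' end points downstream).
Primer B (TCCAATCCGGGC) also matches the top strand directly, at positions 63–74 — its reverse complement GCCCGGATTGGA is not present.
Both primers anneal to the bottom strand with 3' ends pointing the same way, so neither can prime synthesis back toward the other.

No product — both primers anneal to the same strand and extend in the same direction.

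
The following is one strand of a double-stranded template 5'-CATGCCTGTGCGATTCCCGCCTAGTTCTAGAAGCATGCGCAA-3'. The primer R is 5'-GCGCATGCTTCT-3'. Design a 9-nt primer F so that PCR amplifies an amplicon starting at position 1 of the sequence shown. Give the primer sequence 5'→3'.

The reverse primer's reverse complement AGAAGCATGCGC matches the template at positions 29–40; the product starts at position 1.
The forward primer is identical to the top strand over positions 1–9: CATGCCTGT.

5'-CATGCCTGT-3'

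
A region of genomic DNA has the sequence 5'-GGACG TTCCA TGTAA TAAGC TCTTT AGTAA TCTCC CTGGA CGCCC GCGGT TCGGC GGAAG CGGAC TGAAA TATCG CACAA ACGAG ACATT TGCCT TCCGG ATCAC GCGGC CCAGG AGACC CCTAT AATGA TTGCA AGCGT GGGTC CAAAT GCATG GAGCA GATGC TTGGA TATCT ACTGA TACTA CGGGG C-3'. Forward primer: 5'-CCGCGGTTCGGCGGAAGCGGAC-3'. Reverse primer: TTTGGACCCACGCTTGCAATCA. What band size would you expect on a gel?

Forward primer CCGCGGTTCGGCGGAAGCGGAC is found on the top strand at positions 44–65.
Taking the reverse complement of TTTGGACCCACGCTTGCAATCA gives TGATTGCAAGCGTGGGTCCAAA, found at positions 128–149 on the template; the primer anneals here to the top strand with its 3' end pointing upstream.
Product length = (reverse-primer end) − (forward-primer start) + 1 = 149 − 44 + 1 = 106 bp.

106 bp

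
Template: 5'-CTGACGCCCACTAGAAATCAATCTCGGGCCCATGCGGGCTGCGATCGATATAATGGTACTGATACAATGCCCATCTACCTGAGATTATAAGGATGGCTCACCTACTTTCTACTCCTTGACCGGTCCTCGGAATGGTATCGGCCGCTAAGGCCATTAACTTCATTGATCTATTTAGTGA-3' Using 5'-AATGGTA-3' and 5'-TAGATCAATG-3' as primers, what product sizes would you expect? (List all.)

119 bp, 40 bp

The forward primer AATGGTA matches the top strand at positions 52–58, 131–137.
The reverse primer's reverse complement is CATTGATCTA, matching at positions 161–170.
Each forward site pairs with the reverse site to give a product ending at position 170: sizes 119, 40 bp.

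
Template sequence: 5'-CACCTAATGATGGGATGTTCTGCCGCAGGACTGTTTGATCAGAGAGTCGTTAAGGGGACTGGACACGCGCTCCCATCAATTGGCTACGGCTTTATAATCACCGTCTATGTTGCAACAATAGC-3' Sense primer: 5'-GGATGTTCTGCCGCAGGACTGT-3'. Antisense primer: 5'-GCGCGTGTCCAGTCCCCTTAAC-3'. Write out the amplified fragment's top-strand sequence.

5'-GGATGTTCTGCCGCAGGACTGTTTGATCAGAGAGTCGTTAAGGGGACTGGACACGCGC-3'

The forward primer matches the template at positions 13–34.
The reverse primer's reverse complement is GTTAAGGGGACTGGACACGCGC, which matches the template at positions 49–70.
The product is the template from position 13 through 70 (58 bp).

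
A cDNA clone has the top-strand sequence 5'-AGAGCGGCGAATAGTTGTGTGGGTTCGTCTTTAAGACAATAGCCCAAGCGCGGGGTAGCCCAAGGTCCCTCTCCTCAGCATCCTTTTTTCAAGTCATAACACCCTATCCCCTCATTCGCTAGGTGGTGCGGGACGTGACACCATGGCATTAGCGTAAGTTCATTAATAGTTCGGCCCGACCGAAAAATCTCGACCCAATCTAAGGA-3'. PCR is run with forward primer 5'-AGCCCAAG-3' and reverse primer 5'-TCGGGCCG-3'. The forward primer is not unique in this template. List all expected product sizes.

The forward primer AGCCCAAG matches the top strand at positions 41–48, 57–64.
The reverse primer's reverse complement is CGGCCCGA, matching at positions 172–179.
Each forward site pairs with the reverse site to give a product ending at position 179: sizes 139, 123 bp.

139 bp, 123 bp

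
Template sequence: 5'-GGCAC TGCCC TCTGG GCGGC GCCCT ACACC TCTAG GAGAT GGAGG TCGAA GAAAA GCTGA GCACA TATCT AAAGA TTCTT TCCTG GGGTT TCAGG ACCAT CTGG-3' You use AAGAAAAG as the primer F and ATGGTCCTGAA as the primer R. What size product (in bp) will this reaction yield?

Forward primer AAGAAAAG is found on the top strand at positions 49–56.
Reverse complement of the reverse primer: TTCAGGACCAT. This occurs on the top strand at positions 90–100.
Amplicon spans positions 49–100: 52 bp.

52 bp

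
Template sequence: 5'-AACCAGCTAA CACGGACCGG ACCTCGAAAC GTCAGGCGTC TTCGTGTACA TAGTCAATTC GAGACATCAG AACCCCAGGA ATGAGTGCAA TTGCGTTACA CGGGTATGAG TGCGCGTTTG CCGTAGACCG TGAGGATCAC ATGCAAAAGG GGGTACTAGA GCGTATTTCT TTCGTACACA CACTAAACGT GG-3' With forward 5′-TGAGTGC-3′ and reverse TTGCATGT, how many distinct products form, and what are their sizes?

The forward primer TGAGTGC matches the top strand at positions 82–88, 107–113.
The reverse primer's reverse complement is ACATGCAA, matching at positions 139–146.
Each forward site pairs with the reverse site to give a product ending at position 146: sizes 65, 40 bp.

Two products: 65 bp, 40 bp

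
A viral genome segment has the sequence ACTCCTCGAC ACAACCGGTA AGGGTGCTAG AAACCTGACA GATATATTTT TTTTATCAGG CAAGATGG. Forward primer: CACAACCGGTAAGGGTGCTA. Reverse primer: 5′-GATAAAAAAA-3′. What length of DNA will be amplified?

Scanning the template, CACAACCGGTAAGGGTGCTA occurs at positions 10–29; this primer anneals to the bottom strand there with its 3' end pointing downstream.
Reverse complement of the reverse primer: TTTTTTTATC. This occurs on the top strand at positions 48–57.
Amplicon spans positions 10–57: 48 bp.

48 bp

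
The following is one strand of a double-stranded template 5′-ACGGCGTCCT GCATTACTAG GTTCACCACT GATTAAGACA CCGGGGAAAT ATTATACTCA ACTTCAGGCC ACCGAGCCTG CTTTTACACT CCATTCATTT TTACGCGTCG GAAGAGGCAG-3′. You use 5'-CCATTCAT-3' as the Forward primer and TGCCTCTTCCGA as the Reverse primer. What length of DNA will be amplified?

29 bp

The forward primer matches the template at positions 91–98.
Taking the reverse complement of TGCCTCTTCCGA gives TCGGAAGAGGCA, found at positions 108–119 on the template; the primer anneals here to the top strand with its 3' end pointing upstream.
Amplicon spans positions 91–119: 29 bp.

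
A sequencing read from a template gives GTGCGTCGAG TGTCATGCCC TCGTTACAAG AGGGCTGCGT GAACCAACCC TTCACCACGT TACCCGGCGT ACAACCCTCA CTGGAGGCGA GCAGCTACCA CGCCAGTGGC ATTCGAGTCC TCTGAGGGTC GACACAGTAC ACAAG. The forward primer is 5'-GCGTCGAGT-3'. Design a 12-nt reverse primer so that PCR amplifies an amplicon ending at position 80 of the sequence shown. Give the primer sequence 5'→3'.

5'-TGAGGGTTGTAC-3'

The forward primer binds at positions 3–11; the product's 3' end on the top strand is position 80.
The reverse primer anneals to the top strand over positions 69–80, i.e. to GTACAACCCTCA.
Its sequence written 5'→3' is the reverse complement: TGAGGGTTGTAC.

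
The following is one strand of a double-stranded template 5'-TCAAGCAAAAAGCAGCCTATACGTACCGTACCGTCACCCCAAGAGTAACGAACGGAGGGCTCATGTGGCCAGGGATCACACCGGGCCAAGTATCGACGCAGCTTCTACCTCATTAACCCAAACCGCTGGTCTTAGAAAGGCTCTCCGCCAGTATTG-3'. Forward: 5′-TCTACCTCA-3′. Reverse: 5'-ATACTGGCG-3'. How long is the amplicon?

51 bp

The forward primer matches the template at positions 104–112.
Reverse complement of the reverse primer: CGCCAGTAT. This occurs on the top strand at positions 146–154.
The product runs from position 104 to position 154, so its length is 154 − 104 + 1 = 51 bp.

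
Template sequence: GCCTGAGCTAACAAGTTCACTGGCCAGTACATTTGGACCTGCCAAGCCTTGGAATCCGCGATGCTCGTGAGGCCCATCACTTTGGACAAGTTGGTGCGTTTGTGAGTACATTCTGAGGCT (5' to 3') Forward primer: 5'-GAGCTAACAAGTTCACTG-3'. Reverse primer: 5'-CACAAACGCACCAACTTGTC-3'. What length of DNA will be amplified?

Scanning the template, GAGCTAACAAGTTCACTG occurs at positions 5–22; this primer anneals to the bottom strand there with its 3' end pointing downstream.
Taking the reverse complement of CACAAACGCACCAACTTGTC gives GACAAGTTGGTGCGTTTGTG, found at positions 85–104 on the template; the primer anneals here to the top strand with its 3' end pointing upstream.
Product length = (reverse-primer end) − (forward-primer start) + 1 = 104 − 5 + 1 = 100 bp.

100 bp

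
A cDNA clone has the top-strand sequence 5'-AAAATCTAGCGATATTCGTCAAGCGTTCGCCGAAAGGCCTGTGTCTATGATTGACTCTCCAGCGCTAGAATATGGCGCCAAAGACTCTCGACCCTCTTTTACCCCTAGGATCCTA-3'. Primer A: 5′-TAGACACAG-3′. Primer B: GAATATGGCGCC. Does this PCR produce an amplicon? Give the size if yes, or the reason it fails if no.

Primer A (TAGACACAG) has reverse complement CTGTGTCTA, which matches the top strand at positions 39–47; primer A anneals to the top strand there with its 3' end pointing upstream toward position 39.
Primer B (GAATATGGCGCC) matches the top strand directly at positions 68–79; it anneals to the bottom strand with its 3' end pointing downstream toward position 79.
The 3' ends diverge (primer A extends toward position 1, primer B toward position 115), so the primers never converge on a shared product.

No product — the primers' 3' ends point away from each other.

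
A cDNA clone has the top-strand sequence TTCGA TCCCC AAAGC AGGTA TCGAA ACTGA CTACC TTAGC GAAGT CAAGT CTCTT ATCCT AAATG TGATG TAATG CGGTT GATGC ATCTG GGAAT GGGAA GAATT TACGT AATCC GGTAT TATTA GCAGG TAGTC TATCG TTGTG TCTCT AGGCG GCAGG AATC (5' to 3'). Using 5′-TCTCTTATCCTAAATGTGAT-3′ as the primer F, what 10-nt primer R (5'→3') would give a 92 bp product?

5'-ACGATAGACT-3'

The forward primer binds at positions 50–69, so a 92 bp product ends at position 50 + 92 − 1 = 141.
The reverse primer anneals to the top strand over positions 132–141, i.e. to AGTCTATCGT.
Its sequence written 5'→3' is the reverse complement: ACGATAGACT.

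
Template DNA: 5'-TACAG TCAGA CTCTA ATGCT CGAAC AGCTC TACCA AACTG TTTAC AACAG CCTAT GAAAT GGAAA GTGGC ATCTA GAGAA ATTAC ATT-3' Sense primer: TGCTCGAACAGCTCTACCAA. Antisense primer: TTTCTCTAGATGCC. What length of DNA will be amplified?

The forward primer matches the template at positions 17–36.
Taking the reverse complement of TTTCTCTAGATGCC gives GGCATCTAGAGAAA, found at positions 68–81 on the template; the primer anneals here to the top strand with its 3' end pointing upstream.
Amplicon spans positions 17–81: 65 bp.

65 bp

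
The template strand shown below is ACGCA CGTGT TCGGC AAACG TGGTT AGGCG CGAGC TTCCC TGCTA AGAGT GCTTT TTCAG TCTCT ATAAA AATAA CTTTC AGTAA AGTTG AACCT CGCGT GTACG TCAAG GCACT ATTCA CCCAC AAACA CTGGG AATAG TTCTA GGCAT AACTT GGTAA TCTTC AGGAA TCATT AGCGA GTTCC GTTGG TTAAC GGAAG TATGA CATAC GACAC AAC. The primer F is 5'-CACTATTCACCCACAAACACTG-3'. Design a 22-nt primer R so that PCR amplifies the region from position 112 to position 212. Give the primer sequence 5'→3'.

The product's 3' end on the top strand is position 212.
The reverse primer anneals to the top strand over positions 191–212, i.e. to TTAACGGAAGTATGACATACGA.
Its sequence written 5'→3' is the reverse complement: TCGTATGTCATACTTCCGTTAA.

5'-TCGTATGTCATACTTCCGTTAA-3'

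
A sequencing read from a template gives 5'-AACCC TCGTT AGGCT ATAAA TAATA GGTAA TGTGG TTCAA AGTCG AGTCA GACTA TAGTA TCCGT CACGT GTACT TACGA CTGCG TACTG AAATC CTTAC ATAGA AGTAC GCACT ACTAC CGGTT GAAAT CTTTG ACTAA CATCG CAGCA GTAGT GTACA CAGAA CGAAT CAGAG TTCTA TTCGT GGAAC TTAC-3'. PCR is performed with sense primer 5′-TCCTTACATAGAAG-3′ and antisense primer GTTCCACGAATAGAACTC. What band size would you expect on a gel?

Scanning the template, TCCTTACATAGAAG occurs at positions 94–107; this primer anneals to the bottom strand there with its 3' end pointing downstream.
Taking the reverse complement of GTTCCACGAATAGAACTC gives GAGTTCTATTCGTGGAAC, found at positions 173–190 on the template; the primer anneals here to the top strand with its 3' end pointing upstream.
Product length = (reverse-primer end) − (forward-primer start) + 1 = 190 − 94 + 1 = 97 bp.

97 bp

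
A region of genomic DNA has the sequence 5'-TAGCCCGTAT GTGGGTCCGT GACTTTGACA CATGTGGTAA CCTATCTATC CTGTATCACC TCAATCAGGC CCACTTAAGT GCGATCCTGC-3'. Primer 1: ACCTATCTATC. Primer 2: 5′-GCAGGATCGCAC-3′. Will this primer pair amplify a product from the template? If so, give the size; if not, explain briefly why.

Yes — a 51 bp product.

Primer 1 (ACCTATCTATC) matches the top strand at positions 40–50; it acts as a forward primer.
Primer 2's reverse complement is GTGCGATCCTGC, matching the top strand at positions 79–90; it acts as a reverse primer.
The 3' ends face each other across positions 40–90, giving a 51 bp product.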